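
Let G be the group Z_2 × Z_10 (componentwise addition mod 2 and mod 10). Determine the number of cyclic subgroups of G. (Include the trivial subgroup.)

A cyclic subgroup of order d is generated by each of its φ(d) elements of order d, so the cyclic subgroups of order d number (#elements of order d)/φ(d).
Cyclic subgroups by order — order 1: 1; order 2: 3; order 5: 1; order 10: 3.
Total: 8.

8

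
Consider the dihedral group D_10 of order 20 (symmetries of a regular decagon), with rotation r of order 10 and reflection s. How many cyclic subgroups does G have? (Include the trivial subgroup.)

Group the elements of G by the cyclic subgroup they generate; each cyclic subgroup of order d accounts for φ(d) elements.
Cyclic subgroups by order — order 1: 1; order 2: 11; order 5: 1; order 10: 1.
Total: 14.

14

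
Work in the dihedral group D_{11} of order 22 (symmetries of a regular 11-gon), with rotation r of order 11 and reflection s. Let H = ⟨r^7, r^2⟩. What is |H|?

11

|⟨r^7⟩| = 11 and |⟨r^2⟩| = 11, so |H| is a multiple of lcm(11, 11) = 11 and divides |G| = 22.
Closing under the operation: H = {e, r, r^2, r^3, r^4, r^5, r^6, r^7, r^8, r^9, r^10}, so |H| = 11.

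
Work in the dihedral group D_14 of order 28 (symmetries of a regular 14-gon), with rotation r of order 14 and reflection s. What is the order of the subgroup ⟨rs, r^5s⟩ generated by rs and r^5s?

|⟨rs⟩| = 2 and |⟨r^5s⟩| = 2, so |H| is a multiple of lcm(2, 2) = 2 and divides |G| = 28.
Closing under the operation: H = {e, r^2, r^4, r^6, r^8, r^10, r^12, rs, r^3s, r^5s, r^7s, r^9s, r^11s, r^13s}, so |H| = 14.

14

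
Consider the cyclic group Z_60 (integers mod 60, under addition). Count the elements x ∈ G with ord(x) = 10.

4

In a cyclic group of order 60, the number of elements of order d (for d | 60) is φ(d).
φ(10) = 4.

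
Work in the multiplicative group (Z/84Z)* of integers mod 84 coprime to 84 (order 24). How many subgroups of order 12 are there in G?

|G| = 24 and 12 | 24, so subgroups of order 12 are possible by Lagrange.
The subgroups of order 12 are: {1, 11, 13, 23, 25, 37, 47, 59, 61, 71, 73, 83}; {1, 5, 11, 17, 19, 23, 25, 31, 37, 41, 55, 71}; {1, 11, 23, 25, 29, 37, 43, 53, 65, 67, 71, 79}; {1, 5, 13, 17, 25, 29, 37, 41, 53, 61, 65, 73}; … (7 in all).
So G has 7 subgroups of order 12.

7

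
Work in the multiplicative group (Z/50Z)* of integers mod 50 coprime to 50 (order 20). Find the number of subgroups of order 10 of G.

1

|G| = 20 and 10 | 20, so subgroups of order 10 are possible by Lagrange.
The subgroups of order 10 are: {1, 9, 11, 19, 21, 29, 31, 39, 41, 49}.
So G has 1 subgroup of order 10.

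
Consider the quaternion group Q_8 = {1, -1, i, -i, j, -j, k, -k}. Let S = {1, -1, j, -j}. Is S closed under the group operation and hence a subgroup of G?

|S| = 4 divides |G| = 8, consistent with Lagrange.
S contains the identity, every element's inverse is in S, and S is closed under ·: it is a subgroup.
In fact S = ⟨j⟩.

Yes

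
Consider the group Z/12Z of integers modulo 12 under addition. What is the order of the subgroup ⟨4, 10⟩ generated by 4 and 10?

6

|⟨4⟩| = 3 and |⟨10⟩| = 6, so |H| is a multiple of lcm(3, 6) = 6 and divides |G| = 12.
Closing under the operation: H = {0, 2, 4, 6, 8, 10}, so |H| = 6.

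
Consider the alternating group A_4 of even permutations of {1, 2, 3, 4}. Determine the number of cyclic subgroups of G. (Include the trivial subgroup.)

8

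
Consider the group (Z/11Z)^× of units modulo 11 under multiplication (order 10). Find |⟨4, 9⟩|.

5

|⟨4⟩| = 5 and |⟨9⟩| = 5, so |H| is a multiple of lcm(5, 5) = 5 and divides |G| = 10.
Closing under the operation: H = {1, 3, 4, 5, 9}, so |H| = 5.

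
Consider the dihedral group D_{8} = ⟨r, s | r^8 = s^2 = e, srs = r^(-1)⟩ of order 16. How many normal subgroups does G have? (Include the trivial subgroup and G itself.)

G has 19 subgroups. Checking conjugation-invariance by order — order 1: 1/1 normal; order 2: 1/9 normal; order 4: 1/5 normal; order 8: 3/3 normal; order 16: 1/1 normal.
Total normal subgroups: 7.

7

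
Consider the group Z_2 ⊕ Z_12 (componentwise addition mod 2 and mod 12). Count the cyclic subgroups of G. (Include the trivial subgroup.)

12

A cyclic subgroup of order d is generated by each of its φ(d) elements of order d, so the cyclic subgroups of order d number (#elements of order d)/φ(d).
Cyclic subgroups by order — order 1: 1; order 2: 3; order 3: 1; order 4: 2; order 6: 3; order 12: 2.
Total: 12.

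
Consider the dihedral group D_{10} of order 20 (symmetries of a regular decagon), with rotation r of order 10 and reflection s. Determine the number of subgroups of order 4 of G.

5

|G| = 20 and 4 | 20, so subgroups of order 4 are possible by Lagrange.
The subgroups of order 4 are: {e, r^5, r^2s, r^7s}; {e, r^5, r^3s, r^8s}; {e, r^5, r^4s, r^9s}; {e, r^5, s, r^5s}; … (5 in all).
So G has 5 subgroups of order 4.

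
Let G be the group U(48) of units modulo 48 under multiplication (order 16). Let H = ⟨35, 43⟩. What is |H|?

|⟨35⟩| = 4 and |⟨43⟩| = 4, so |H| is a multiple of lcm(4, 4) = 4 and divides |G| = 16.
Closing under the operation: H = {1, 11, 17, 19, 25, 35, 41, 43}, so |H| = 8.

8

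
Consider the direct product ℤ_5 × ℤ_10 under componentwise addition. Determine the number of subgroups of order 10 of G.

|G| = 50 and 10 | 50, so subgroups of order 10 are possible by Lagrange.
The subgroups of order 10 are: {(0,0), (0,1), (0,2), (0,3), (0,4), (0,5), (0,6), (0,7), (0,8), (0,9)}; {(0,0), (0,5), (1,0), (1,5), (2,0), (2,5), (3,0), (3,5), (4,0), (4,5)}; {(0,0), (0,5), (1,1), (1,6), (2,2), (2,7), (3,3), (3,8), (4,4), (4,9)}; {(0,0), (0,5), (1,2), (1,7), (2,4), (2,9), (3,1), (3,6), (4,3), (4,8)}; … (6 in all).
So G has 6 subgroups of order 10.

6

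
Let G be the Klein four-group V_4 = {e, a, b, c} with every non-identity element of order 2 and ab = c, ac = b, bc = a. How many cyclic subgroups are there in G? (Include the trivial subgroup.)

4

Group the elements of G by the cyclic subgroup they generate; each cyclic subgroup of order d accounts for φ(d) elements.
Cyclic subgroups by order — order 1: 1; order 2: 3.
Total: 4.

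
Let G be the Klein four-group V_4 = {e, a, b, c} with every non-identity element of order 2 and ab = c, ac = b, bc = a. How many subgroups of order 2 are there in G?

3

|G| = 4 and 2 | 4, so subgroups of order 2 are possible by Lagrange.
The subgroups of order 2 are: {e, a}; {e, b}; {e, c}.
So G has 3 subgroups of order 2.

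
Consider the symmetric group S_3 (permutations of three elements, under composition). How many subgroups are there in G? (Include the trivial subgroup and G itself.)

6

|G| = 6, so by Lagrange every subgroup order divides 6. Divisors: 1, 2, 3, 6.
Subgroups by order — order 1: 1; order 2: 3; order 3: 1; order 6: 1.
Total: 1 + 3 + 1 + 1 = 6.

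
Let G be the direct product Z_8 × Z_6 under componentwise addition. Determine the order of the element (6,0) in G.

4

The order of (6,0) in Z_8 × Z_6 is lcm(ord(6) in Z_8, ord(0) in Z_6).
ord(6) = 4 and ord(0) = 1, so |⟨(6,0)⟩| = lcm(4, 1) = 4.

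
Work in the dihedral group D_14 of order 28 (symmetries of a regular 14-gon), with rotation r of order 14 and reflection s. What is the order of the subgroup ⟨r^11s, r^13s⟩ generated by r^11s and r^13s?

|⟨r^11s⟩| = 2 and |⟨r^13s⟩| = 2, so |H| is a multiple of lcm(2, 2) = 2 and divides |G| = 28.
Closing under the operation: H = {e, r^2, r^4, r^6, r^8, r^10, r^12, rs, r^3s, r^5s, r^7s, r^9s, r^11s, r^13s}, so |H| = 14.

14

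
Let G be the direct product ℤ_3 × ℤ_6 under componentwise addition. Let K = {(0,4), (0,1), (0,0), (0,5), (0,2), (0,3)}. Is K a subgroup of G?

Yes

|K| = 6 divides |G| = 18, consistent with Lagrange.
K contains the identity, every element's inverse is in K, and K is closed under +: it is a subgroup.
In fact K = ⟨(0,1)⟩.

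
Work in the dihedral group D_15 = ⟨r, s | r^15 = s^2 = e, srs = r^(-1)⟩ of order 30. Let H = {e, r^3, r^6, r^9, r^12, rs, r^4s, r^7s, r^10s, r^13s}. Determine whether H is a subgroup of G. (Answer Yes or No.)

|H| = 10 divides |G| = 30, consistent with Lagrange.
H contains the identity, every element's inverse is in H, and H is closed under ·: it is a subgroup.

Yes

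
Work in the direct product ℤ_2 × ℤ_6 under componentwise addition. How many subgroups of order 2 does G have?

|G| = 12 and 2 | 12, so subgroups of order 2 are possible by Lagrange.
The subgroups of order 2 are: {(0,0), (0,3)}; {(0,0), (1,0)}; {(0,0), (1,3)}.
So G has 3 subgroups of order 2.

3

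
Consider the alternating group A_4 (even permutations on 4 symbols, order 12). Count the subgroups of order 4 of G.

1

|G| = 12 and 4 | 12, so subgroups of order 4 are possible by Lagrange.
The subgroups of order 4 are: {e, (1 2)(3 4), (1 3)(2 4), (1 4)(2 3)}.
So G has 1 subgroup of order 4.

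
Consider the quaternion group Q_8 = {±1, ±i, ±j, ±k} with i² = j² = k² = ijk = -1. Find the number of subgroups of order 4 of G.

|G| = 8 and 4 | 8, so subgroups of order 4 are possible by Lagrange.
The subgroups of order 4 are: {1, -1, i, -i}; {1, -1, j, -j}; {1, -1, k, -k}.
So G has 3 subgroups of order 4.

3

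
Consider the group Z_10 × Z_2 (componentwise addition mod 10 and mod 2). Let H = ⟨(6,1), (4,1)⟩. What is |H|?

|⟨(6,1)⟩| = 10 and |⟨(4,1)⟩| = 10, so |H| is a multiple of lcm(10, 10) = 10 and divides |G| = 20.
Closing under the operation: H = {(0,0), (0,1), (2,0), (2,1), (4,0), (4,1), (6,0), (6,1), (8,0), (8,1)}, so |H| = 10.

10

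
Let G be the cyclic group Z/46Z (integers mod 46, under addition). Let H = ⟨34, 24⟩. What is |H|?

|⟨34⟩| = 23 and |⟨24⟩| = 23, so |H| is a multiple of lcm(23, 23) = 23 and divides |G| = 46.
Closing under the operation: H = {0, 2, 4, 6, 8, 10, 12, 14, 16, 18, 20, 22, 24, 26, 28, 30, 32, 34, 36, 38, 40, 42, 44}, so |H| = 23.

23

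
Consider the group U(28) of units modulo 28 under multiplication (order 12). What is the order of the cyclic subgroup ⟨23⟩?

Compute successive powers of 23 mod 28: 23, 25, 15, 9, 11, 1; 23^6 ≡ 1 (mod 28).
So |⟨23⟩| = 6.

6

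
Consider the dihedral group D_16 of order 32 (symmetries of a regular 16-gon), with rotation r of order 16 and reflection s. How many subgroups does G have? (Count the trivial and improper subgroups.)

36

|G| = 32, so by Lagrange every subgroup order divides 32. Divisors: 1, 2, 4, 8, 16, 32.
Subgroups by order — order 1: 1; order 2: 17; order 4: 9; order 8: 5; order 16: 3; order 32: 1.
Total: 1 + 17 + 9 + 5 + 3 + 1 = 36.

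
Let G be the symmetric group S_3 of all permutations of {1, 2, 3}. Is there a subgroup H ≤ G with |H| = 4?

No

4 does not divide |G| = 6, so by Lagrange no subgroup of order 4 exists.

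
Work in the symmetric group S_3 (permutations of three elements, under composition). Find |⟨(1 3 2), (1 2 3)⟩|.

|⟨(1 3 2)⟩| = 3 and |⟨(1 2 3)⟩| = 3, so |H| is a multiple of lcm(3, 3) = 3 and divides |G| = 6.
Closing under the operation: H = {e, (1 2 3), (1 3 2)}, so |H| = 3.

3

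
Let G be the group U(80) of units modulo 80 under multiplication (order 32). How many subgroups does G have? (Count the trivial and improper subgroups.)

|G| = 32, so by Lagrange every subgroup order divides 32. Divisors: 1, 2, 4, 8, 16, 32.
Subgroups by order — order 1: 1; order 2: 7; order 4: 19; order 8: 19; order 16: 7; order 32: 1.
Total: 1 + 7 + 19 + 19 + 7 + 1 = 54.

54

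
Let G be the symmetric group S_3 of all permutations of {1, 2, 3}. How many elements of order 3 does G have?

The elements of order 3 are: (1 2 3), (1 3 2).
That's 2.

2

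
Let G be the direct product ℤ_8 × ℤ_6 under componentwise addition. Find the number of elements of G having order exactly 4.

An element (a,b) has order lcm(ord(a), ord(b)); count pairs with lcm equal to 4.
Enumerating gives 4 such elements.

4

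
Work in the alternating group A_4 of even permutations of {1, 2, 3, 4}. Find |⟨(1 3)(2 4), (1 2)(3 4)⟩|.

4

|⟨(1 3)(2 4)⟩| = 2 and |⟨(1 2)(3 4)⟩| = 2, so |H| is a multiple of lcm(2, 2) = 2 and divides |G| = 12.
Closing under the operation: H = {e, (1 2)(3 4), (1 3)(2 4), (1 4)(2 3)}, so |H| = 4.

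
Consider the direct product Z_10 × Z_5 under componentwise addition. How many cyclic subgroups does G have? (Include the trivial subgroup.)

A cyclic subgroup of order d is generated by each of its φ(d) elements of order d, so the cyclic subgroups of order d number (#elements of order d)/φ(d).
Cyclic subgroups by order — order 1: 1; order 2: 1; order 5: 6; order 10: 6.
Total: 14.

14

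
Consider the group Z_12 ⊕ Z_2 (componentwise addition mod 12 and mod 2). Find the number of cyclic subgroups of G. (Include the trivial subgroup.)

12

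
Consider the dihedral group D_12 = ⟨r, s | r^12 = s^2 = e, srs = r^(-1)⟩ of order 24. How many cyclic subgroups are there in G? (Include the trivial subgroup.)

18

Each element a generates a cyclic subgroup ⟨a⟩; distinct elements may generate the same one (a cyclic group of order d has φ(d) generators).
Cyclic subgroups by order — order 1: 1; order 2: 13; order 3: 1; order 4: 1; order 6: 1; order 12: 1.
Total: 18.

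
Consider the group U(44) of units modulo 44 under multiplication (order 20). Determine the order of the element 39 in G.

10

Compute successive powers of 39 mod 44: 39, 25, 7, 9, 43, 5, 19, 37, …; 39^10 ≡ 1 (mod 44).
So |⟨39⟩| = 10.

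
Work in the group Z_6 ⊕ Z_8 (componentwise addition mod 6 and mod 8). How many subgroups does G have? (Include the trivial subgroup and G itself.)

|G| = 48, so by Lagrange every subgroup order divides 48. Divisors: 1, 2, 3, 4, 6, 8, 12, 16, 24, 48.
Subgroups by order — order 1: 1; order 2: 3; order 3: 1; order 4: 3; order 6: 3; order 8: 3; order 12: 3; order 16: 1; order 24: 3; order 48: 1.
Total: 1 + 3 + 1 + 3 + 3 + 3 + 3 + 1 + 3 + 1 = 22.

22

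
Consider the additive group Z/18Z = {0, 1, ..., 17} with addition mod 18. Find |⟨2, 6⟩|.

|⟨2⟩| = 9 and |⟨6⟩| = 3, so |H| is a multiple of lcm(9, 3) = 9 and divides |G| = 18.
Closing under the operation: H = {0, 2, 4, 6, 8, 10, 12, 14, 16}, so |H| = 9.

9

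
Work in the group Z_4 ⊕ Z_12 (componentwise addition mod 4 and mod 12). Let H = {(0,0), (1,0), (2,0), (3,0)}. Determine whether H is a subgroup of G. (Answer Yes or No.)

|H| = 4 divides |G| = 48, consistent with Lagrange.
H contains the identity, every element's inverse is in H, and H is closed under +: it is a subgroup.
In fact H = ⟨(1,0)⟩.

Yes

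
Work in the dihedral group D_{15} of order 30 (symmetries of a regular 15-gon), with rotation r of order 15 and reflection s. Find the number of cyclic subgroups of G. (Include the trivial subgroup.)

A cyclic subgroup of order d is generated by each of its φ(d) elements of order d, so the cyclic subgroups of order d number (#elements of order d)/φ(d).
Cyclic subgroups by order — order 1: 1; order 2: 15; order 3: 1; order 5: 1; order 15: 1.
Total: 19.

19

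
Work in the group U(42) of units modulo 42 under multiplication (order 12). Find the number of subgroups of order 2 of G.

|G| = 12 and 2 | 12, so subgroups of order 2 are possible by Lagrange.
The subgroups of order 2 are: {1, 13}; {1, 29}; {1, 41}.
So G has 3 subgroups of order 2.

3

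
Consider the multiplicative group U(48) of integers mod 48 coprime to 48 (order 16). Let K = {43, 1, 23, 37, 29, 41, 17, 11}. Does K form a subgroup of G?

37 ∈ K but its inverse 13 ∉ K, so K is not a subgroup.

No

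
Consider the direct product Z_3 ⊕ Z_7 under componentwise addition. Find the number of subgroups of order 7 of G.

|G| = 21 and 7 | 21, so subgroups of order 7 are possible by Lagrange.
The subgroups of order 7 are: {(0,0), (0,1), (0,2), (0,3), (0,4), (0,5), (0,6)}.
So G has 1 subgroup of order 7.

1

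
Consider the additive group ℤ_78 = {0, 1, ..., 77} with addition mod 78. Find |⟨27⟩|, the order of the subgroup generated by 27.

26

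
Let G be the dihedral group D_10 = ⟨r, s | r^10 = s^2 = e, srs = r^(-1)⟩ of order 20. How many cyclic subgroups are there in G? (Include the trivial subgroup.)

Group the elements of G by the cyclic subgroup they generate; each cyclic subgroup of order d accounts for φ(d) elements.
Cyclic subgroups by order — order 1: 1; order 2: 11; order 5: 1; order 10: 1.
Total: 14.

14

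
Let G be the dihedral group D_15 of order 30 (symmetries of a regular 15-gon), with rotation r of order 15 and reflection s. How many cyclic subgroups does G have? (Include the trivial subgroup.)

19

Each element a generates a cyclic subgroup ⟨a⟩; distinct elements may generate the same one (a cyclic group of order d has φ(d) generators).
Cyclic subgroups by order — order 1: 1; order 2: 15; order 3: 1; order 5: 1; order 15: 1.
Total: 19.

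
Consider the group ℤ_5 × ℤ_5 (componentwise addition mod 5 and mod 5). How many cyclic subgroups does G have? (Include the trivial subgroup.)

7

Each element a generates a cyclic subgroup ⟨a⟩; distinct elements may generate the same one (a cyclic group of order d has φ(d) generators).
Cyclic subgroups by order — order 1: 1; order 5: 6.
Total: 7.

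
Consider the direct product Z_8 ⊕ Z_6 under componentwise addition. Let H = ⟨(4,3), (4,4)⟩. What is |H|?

|⟨(4,3)⟩| = 2 and |⟨(4,4)⟩| = 6, so |H| is a multiple of lcm(2, 6) = 6 and divides |G| = 48.
Closing under the operation: H = {(0,0), (0,1), (0,2), (0,3), (0,4), (0,5), (4,0), (4,1), (4,2), (4,3), (4,4), (4,5)}, so |H| = 12.

12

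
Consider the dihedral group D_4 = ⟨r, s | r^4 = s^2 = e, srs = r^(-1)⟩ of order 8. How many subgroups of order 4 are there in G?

|G| = 8 and 4 | 8, so subgroups of order 4 are possible by Lagrange.
The subgroups of order 4 are: {e, r, r^2, r^3}; {e, r^2, s, r^2s}; {e, r^2, rs, r^3s}.
So G has 3 subgroups of order 4.

3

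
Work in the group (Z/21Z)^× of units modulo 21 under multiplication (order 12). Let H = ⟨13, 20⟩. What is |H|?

|⟨13⟩| = 2 and |⟨20⟩| = 2, so |H| is a multiple of lcm(2, 2) = 2 and divides |G| = 12.
Closing under the operation: H = {1, 8, 13, 20}, so |H| = 4.

4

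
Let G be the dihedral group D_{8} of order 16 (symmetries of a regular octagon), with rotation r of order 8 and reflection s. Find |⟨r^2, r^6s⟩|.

8

|⟨r^2⟩| = 4 and |⟨r^6s⟩| = 2, so |H| is a multiple of lcm(4, 2) = 4 and divides |G| = 16.
Closing under the operation: H = {e, r^2, r^4, r^6, s, r^2s, r^4s, r^6s}, so |H| = 8.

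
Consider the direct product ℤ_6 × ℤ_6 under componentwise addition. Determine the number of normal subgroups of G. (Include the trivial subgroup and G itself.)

G is abelian, so every subgroup is normal.
G has 30 subgroups in total, hence 30 normal subgroups.

30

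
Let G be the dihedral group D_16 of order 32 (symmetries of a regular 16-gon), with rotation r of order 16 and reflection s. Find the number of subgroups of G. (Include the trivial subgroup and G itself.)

|G| = 32, so by Lagrange every subgroup order divides 32. Divisors: 1, 2, 4, 8, 16, 32.
Subgroups by order — order 1: 1; order 2: 17; order 4: 9; order 8: 5; order 16: 3; order 32: 1.
Total: 1 + 17 + 9 + 5 + 3 + 1 = 36.

36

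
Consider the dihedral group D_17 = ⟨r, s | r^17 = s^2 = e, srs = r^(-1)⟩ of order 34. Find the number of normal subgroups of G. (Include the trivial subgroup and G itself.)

3

G has 20 subgroups. Checking conjugation-invariance by order — order 1: 1/1 normal; order 2: 0/17 normal; order 17: 1/1 normal; order 34: 1/1 normal.
Total normal subgroups: 3.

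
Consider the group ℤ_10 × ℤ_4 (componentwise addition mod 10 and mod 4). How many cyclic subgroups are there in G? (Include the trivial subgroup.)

12

Group the elements of G by the cyclic subgroup they generate; each cyclic subgroup of order d accounts for φ(d) elements.
Cyclic subgroups by order — order 1: 1; order 2: 3; order 4: 2; order 5: 1; order 10: 3; order 20: 2.
Total: 12.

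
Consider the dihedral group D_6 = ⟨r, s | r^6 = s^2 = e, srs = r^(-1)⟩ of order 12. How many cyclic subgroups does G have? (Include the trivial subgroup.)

10

Each element a generates a cyclic subgroup ⟨a⟩; distinct elements may generate the same one (a cyclic group of order d has φ(d) generators).
Cyclic subgroups by order — order 1: 1; order 2: 7; order 3: 1; order 6: 1.
Total: 10.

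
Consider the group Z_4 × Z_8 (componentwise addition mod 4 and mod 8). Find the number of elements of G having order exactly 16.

0

An element (a,b) has order lcm(ord(a), ord(b)); count pairs with lcm equal to 16.
Enumerating gives 0 such elements.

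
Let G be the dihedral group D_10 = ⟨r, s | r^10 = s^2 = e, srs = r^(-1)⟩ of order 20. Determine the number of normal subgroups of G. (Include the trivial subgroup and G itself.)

G has 22 subgroups. Checking conjugation-invariance by order — order 1: 1/1 normal; order 2: 1/11 normal; order 4: 0/5 normal; order 5: 1/1 normal; order 10: 3/3 normal; order 20: 1/1 normal.
Total normal subgroups: 7.

7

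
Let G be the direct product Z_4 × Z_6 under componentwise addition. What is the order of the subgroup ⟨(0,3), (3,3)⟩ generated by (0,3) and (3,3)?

8

|⟨(0,3)⟩| = 2 and |⟨(3,3)⟩| = 4, so |H| is a multiple of lcm(2, 4) = 4 and divides |G| = 24.
Closing under the operation: H = {(0,0), (0,3), (1,0), (1,3), (2,0), (2,3), (3,0), (3,3)}, so |H| = 8.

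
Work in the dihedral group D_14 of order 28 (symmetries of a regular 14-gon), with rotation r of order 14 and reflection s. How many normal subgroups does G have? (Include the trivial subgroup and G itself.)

7

G has 28 subgroups. Checking conjugation-invariance by order — order 1: 1/1 normal; order 2: 1/15 normal; order 4: 0/7 normal; order 7: 1/1 normal; order 14: 3/3 normal; order 28: 1/1 normal.
Total normal subgroups: 7.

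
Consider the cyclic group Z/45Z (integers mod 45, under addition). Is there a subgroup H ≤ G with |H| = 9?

Yes

9 | 45. A subgroup of order 9 is {0, 5, 10, 15, 20, 25, 30, 35, 40}.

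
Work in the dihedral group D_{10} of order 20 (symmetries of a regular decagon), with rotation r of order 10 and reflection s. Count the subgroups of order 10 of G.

3

|G| = 20 and 10 | 20, so subgroups of order 10 are possible by Lagrange.
The subgroups of order 10 are: {e, r, r^2, r^3, r^4, r^5, r^6, r^7, r^8, r^9}; {e, r^2, r^4, r^6, r^8, s, r^2s, r^4s, r^6s, r^8s}; {e, r^2, r^4, r^6, r^8, rs, r^3s, r^5s, r^7s, r^9s}.
So G has 3 subgroups of order 10.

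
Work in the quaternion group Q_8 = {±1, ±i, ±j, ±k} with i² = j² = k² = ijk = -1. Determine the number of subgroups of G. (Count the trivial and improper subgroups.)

6

|G| = 8, so by Lagrange every subgroup order divides 8. Divisors: 1, 2, 4, 8.
Subgroups by order — order 1: 1; order 2: 1; order 4: 3; order 8: 1.
Total: 1 + 1 + 3 + 1 = 6.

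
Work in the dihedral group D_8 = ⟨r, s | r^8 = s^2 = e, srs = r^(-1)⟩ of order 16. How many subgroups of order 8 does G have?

|G| = 16 and 8 | 16, so subgroups of order 8 are possible by Lagrange.
The subgroups of order 8 are: {e, r, r^2, r^3, r^4, r^5, r^6, r^7}; {e, r^2, r^4, r^6, s, r^2s, r^4s, r^6s}; {e, r^2, r^4, r^6, rs, r^3s, r^5s, r^7s}.
So G has 3 subgroups of order 8.

3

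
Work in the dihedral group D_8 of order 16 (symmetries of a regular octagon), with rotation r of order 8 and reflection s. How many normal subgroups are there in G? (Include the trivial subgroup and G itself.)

G has 19 subgroups. Checking conjugation-invariance by order — order 1: 1/1 normal; order 2: 1/9 normal; order 4: 1/5 normal; order 8: 3/3 normal; order 16: 1/1 normal.
Total normal subgroups: 7.

7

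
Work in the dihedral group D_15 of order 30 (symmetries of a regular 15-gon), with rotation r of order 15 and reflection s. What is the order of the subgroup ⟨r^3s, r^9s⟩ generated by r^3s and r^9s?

10

|⟨r^3s⟩| = 2 and |⟨r^9s⟩| = 2, so |H| is a multiple of lcm(2, 2) = 2 and divides |G| = 30.
Closing under the operation: H = {e, r^3, r^6, r^9, r^12, s, r^3s, r^6s, r^9s, r^12s}, so |H| = 10.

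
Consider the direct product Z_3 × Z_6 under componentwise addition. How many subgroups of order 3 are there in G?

4

|G| = 18 and 3 | 18, so subgroups of order 3 are possible by Lagrange.
The subgroups of order 3 are: {(0,0), (0,2), (0,4)}; {(0,0), (1,0), (2,0)}; {(0,0), (1,2), (2,4)}; {(0,0), (1,4), (2,2)}.
So G has 4 subgroups of order 3.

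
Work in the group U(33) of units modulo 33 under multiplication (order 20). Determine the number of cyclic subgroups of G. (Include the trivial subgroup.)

8

Group the elements of G by the cyclic subgroup they generate; each cyclic subgroup of order d accounts for φ(d) elements.
Cyclic subgroups by order — order 1: 1; order 2: 3; order 5: 1; order 10: 3.
Total: 8.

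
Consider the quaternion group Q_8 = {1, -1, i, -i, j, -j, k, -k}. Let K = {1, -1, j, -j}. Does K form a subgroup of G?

Yes

|K| = 4 divides |G| = 8, consistent with Lagrange.
K contains the identity, every element's inverse is in K, and K is closed under ·: it is a subgroup.
In fact K = ⟨j⟩.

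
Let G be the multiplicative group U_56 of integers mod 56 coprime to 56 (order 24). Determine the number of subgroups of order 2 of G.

7

|G| = 24 and 2 | 24, so subgroups of order 2 are possible by Lagrange.
The subgroups of order 2 are: {1, 13}; {1, 15}; {1, 27}; {1, 29}; … (7 in all).
So G has 7 subgroups of order 2.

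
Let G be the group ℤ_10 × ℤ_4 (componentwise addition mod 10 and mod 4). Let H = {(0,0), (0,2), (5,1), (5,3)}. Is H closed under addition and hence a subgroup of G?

Yes

|H| = 4 divides |G| = 40, consistent with Lagrange.
H contains the identity, every element's inverse is in H, and H is closed under +: it is a subgroup.
In fact H = ⟨(5,3)⟩.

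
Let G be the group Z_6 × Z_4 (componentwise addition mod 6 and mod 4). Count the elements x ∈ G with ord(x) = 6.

6

An element (a,b) has order lcm(ord(a), ord(b)); count pairs with lcm equal to 6.
Enumerating gives 6 such elements.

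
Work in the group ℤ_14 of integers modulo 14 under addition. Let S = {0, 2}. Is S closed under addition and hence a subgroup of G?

2 ∈ S but its inverse 12 ∉ S, so S is not a subgroup.

No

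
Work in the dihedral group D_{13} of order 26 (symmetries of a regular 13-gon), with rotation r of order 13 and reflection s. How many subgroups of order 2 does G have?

13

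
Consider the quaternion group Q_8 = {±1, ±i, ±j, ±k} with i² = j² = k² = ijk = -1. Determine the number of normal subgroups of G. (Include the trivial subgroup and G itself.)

6

G has 6 subgroups. Checking conjugation-invariance by order — order 1: 1/1 normal; order 2: 1/1 normal; order 4: 3/3 normal; order 8: 1/1 normal.
Total normal subgroups: 6.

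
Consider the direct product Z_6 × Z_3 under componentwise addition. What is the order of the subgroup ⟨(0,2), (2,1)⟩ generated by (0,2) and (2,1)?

9

|⟨(0,2)⟩| = 3 and |⟨(2,1)⟩| = 3, so |H| is a multiple of lcm(3, 3) = 3 and divides |G| = 18.
Closing under the operation: H = {(0,0), (0,1), (0,2), (2,0), (2,1), (2,2), (4,0), (4,1), (4,2)}, so |H| = 9.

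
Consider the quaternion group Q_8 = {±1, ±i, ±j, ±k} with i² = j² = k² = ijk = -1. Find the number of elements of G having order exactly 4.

The elements of order 4 are: i, -i, j, -j, k, -k.
That's 6.

6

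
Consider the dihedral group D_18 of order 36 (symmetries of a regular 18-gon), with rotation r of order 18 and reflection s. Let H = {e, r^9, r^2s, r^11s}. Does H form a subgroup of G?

|H| = 4 divides |G| = 36, consistent with Lagrange.
H contains the identity, every element's inverse is in H, and H is closed under ·: it is a subgroup.

Yes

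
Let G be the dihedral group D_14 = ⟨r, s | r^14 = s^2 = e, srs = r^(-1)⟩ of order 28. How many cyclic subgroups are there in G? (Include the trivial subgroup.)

18

A cyclic subgroup of order d is generated by each of its φ(d) elements of order d, so the cyclic subgroups of order d number (#elements of order d)/φ(d).
Cyclic subgroups by order — order 1: 1; order 2: 15; order 7: 1; order 14: 1.
Total: 18.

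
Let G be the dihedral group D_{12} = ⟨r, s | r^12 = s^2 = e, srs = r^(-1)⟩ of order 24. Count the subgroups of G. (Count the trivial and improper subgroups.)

34

|G| = 24, so by Lagrange every subgroup order divides 24. Divisors: 1, 2, 3, 4, 6, 8, 12, 24.
Subgroups by order — order 1: 1; order 2: 13; order 3: 1; order 4: 7; order 6: 5; order 8: 3; order 12: 3; order 24: 1.
Total: 1 + 13 + 1 + 7 + 5 + 3 + 3 + 1 = 34.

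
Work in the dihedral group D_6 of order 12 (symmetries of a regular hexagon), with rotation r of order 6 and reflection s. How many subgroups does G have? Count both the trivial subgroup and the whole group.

16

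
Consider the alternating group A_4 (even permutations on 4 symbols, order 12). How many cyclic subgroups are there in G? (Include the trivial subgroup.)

Each element a generates a cyclic subgroup ⟨a⟩; distinct elements may generate the same one (a cyclic group of order d has φ(d) generators).
Cyclic subgroups by order — order 1: 1; order 2: 3; order 3: 4.
Total: 8.

8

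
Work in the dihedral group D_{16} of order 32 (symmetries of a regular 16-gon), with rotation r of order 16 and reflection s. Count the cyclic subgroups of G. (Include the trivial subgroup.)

21

Each element a generates a cyclic subgroup ⟨a⟩; distinct elements may generate the same one (a cyclic group of order d has φ(d) generators).
Cyclic subgroups by order — order 1: 1; order 2: 17; order 4: 1; order 8: 1; order 16: 1.
Total: 21.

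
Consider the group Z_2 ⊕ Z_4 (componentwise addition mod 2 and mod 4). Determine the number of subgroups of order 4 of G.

|G| = 8 and 4 | 8, so subgroups of order 4 are possible by Lagrange.
The subgroups of order 4 are: {(0,0), (0,1), (0,2), (0,3)}; {(0,0), (0,2), (1,0), (1,2)}; {(0,0), (0,2), (1,1), (1,3)}.
So G has 3 subgroups of order 4.

3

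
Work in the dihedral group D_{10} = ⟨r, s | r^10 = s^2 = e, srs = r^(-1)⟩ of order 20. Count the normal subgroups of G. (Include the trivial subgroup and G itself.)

7

G has 22 subgroups. Checking conjugation-invariance by order — order 1: 1/1 normal; order 2: 1/11 normal; order 4: 0/5 normal; order 5: 1/1 normal; order 10: 3/3 normal; order 20: 1/1 normal.
Total normal subgroups: 7.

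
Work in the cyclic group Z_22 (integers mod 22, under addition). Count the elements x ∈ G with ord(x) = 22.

10

In a cyclic group of order 22, the number of elements of order d (for d | 22) is φ(d).
φ(22) = 10.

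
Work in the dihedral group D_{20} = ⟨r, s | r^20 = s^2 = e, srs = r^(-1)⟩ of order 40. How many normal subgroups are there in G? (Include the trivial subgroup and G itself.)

G has 48 subgroups. Checking conjugation-invariance by order — order 1: 1/1 normal; order 2: 1/21 normal; order 4: 1/11 normal; order 5: 1/1 normal; order 8: 0/5 normal; order 10: 1/5 normal; order 20: 3/3 normal; order 40: 1/1 normal.
Total normal subgroups: 9.

9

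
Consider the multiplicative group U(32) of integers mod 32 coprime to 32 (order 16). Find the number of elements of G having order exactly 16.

No element of G has order 16 (even though 16 | 16).

0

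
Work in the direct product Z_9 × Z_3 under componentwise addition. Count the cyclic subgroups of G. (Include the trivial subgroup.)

8

Each element a generates a cyclic subgroup ⟨a⟩; distinct elements may generate the same one (a cyclic group of order d has φ(d) generators).
Cyclic subgroups by order — order 1: 1; order 3: 4; order 9: 3.
Total: 8.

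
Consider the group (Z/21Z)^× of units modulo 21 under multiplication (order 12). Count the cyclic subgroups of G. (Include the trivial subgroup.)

8

Group the elements of G by the cyclic subgroup they generate; each cyclic subgroup of order d accounts for φ(d) elements.
Cyclic subgroups by order — order 1: 1; order 2: 3; order 3: 1; order 6: 3.
Total: 8.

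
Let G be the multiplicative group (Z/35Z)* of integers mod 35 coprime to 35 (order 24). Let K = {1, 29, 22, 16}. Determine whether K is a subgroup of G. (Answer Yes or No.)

No

16 ∈ K but its inverse 11 ∉ K, so K is not a subgroup.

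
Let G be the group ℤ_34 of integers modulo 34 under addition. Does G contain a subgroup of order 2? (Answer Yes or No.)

Yes

2 | 34. A subgroup of order 2 is {0, 17}.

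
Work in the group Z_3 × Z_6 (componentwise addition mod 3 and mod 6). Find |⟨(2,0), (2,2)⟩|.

9

|⟨(2,0)⟩| = 3 and |⟨(2,2)⟩| = 3, so |H| is a multiple of lcm(3, 3) = 3 and divides |G| = 18.
Closing under the operation: H = {(0,0), (0,2), (0,4), (1,0), (1,2), (1,4), (2,0), (2,2), (2,4)}, so |H| = 9.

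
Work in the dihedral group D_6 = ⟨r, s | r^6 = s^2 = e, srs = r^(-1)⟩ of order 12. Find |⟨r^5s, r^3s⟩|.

6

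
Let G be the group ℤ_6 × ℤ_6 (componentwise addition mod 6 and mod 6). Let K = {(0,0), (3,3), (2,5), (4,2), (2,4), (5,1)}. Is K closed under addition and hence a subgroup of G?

(2,5) ∈ K but its inverse (4,1) ∉ K, so K is not a subgroup.

No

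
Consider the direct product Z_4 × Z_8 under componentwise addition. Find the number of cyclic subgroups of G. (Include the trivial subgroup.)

Each element a generates a cyclic subgroup ⟨a⟩; distinct elements may generate the same one (a cyclic group of order d has φ(d) generators).
Cyclic subgroups by order — order 1: 1; order 2: 3; order 4: 6; order 8: 4.
Total: 14.

14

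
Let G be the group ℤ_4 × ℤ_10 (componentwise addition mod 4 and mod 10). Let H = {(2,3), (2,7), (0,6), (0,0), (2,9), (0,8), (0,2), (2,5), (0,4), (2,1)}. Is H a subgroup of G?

Yes

|H| = 10 divides |G| = 40, consistent with Lagrange.
H contains the identity, every element's inverse is in H, and H is closed under +: it is a subgroup.
In fact H = ⟨(2,1)⟩.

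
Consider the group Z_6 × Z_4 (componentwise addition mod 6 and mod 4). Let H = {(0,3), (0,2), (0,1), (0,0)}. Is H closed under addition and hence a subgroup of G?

Yes

|H| = 4 divides |G| = 24, consistent with Lagrange.
H contains the identity, every element's inverse is in H, and H is closed under +: it is a subgroup.
In fact H = ⟨(0,1)⟩.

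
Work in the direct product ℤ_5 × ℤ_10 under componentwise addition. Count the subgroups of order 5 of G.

6

|G| = 50 and 5 | 50, so subgroups of order 5 are possible by Lagrange.
The subgroups of order 5 are: {(0,0), (0,2), (0,4), (0,6), (0,8)}; {(0,0), (1,0), (2,0), (3,0), (4,0)}; {(0,0), (1,2), (2,4), (3,6), (4,8)}; {(0,0), (1,4), (2,8), (3,2), (4,6)}; … (6 in all).
So G has 6 subgroups of order 5.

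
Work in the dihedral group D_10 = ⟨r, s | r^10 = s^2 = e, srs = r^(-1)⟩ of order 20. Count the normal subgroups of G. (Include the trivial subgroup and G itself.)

G has 22 subgroups. Checking conjugation-invariance by order — order 1: 1/1 normal; order 2: 1/11 normal; order 4: 0/5 normal; order 5: 1/1 normal; order 10: 3/3 normal; order 20: 1/1 normal.
Total normal subgroups: 7.

7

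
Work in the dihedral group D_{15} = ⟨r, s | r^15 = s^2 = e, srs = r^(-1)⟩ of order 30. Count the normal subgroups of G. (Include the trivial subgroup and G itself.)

5

G has 28 subgroups. Checking conjugation-invariance by order — order 1: 1/1 normal; order 2: 0/15 normal; order 3: 1/1 normal; order 5: 1/1 normal; order 6: 0/5 normal; order 10: 0/3 normal; order 15: 1/1 normal; order 30: 1/1 normal.
Total normal subgroups: 5.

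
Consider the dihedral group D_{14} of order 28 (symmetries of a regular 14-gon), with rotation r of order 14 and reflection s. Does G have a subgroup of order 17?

17 does not divide |G| = 28, so by Lagrange no subgroup of order 17 exists.

No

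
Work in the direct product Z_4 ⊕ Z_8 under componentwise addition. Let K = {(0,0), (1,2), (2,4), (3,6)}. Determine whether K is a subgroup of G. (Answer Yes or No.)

Yes

|K| = 4 divides |G| = 32, consistent with Lagrange.
K contains the identity, every element's inverse is in K, and K is closed under +: it is a subgroup.
In fact K = ⟨(1,2)⟩.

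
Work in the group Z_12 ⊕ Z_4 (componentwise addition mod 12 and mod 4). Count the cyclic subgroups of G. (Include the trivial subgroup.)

A cyclic subgroup of order d is generated by each of its φ(d) elements of order d, so the cyclic subgroups of order d number (#elements of order d)/φ(d).
Cyclic subgroups by order — order 1: 1; order 2: 3; order 3: 1; order 4: 6; order 6: 3; order 12: 6.
Total: 20.

20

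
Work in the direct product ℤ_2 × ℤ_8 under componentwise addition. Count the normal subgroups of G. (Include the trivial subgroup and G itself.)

G is abelian, so every subgroup is normal.
G has 11 subgroups in total, hence 11 normal subgroups.

11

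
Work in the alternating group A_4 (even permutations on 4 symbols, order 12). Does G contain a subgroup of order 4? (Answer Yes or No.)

Yes

4 | 12. A subgroup of order 4 is {e, (1 2)(3 4), (1 3)(2 4), (1 4)(2 3)}.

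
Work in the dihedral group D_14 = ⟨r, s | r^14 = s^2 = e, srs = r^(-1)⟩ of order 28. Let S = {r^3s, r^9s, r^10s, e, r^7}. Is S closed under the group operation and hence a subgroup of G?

No

|S| = 5 does not divide |G| = 28, so by Lagrange S is not a subgroup.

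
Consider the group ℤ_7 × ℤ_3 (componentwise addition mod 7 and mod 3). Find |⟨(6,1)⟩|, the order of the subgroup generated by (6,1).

The order of (6,1) in Z_7 × Z_3 is lcm(ord(6) in Z_7, ord(1) in Z_3).
ord(6) = 7 and ord(1) = 3, so |⟨(6,1)⟩| = lcm(7, 3) = 21.

21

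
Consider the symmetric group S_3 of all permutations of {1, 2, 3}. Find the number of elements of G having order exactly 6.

0

No element of G has order 6 (even though 6 | 6).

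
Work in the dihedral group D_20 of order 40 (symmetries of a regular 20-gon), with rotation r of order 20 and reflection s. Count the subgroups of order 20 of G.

|G| = 40 and 20 | 40, so subgroups of order 20 are possible by Lagrange.
The subgroups of order 20 are: {e, r, r^2, r^3, r^4, r^5, r^6, r^7, r^8, r^9, r^10, r^11, r^12, r^13, r^14, r^15, r^16, r^17, r^18, r^19}; {e, r^2, r^4, r^6, r^8, r^10, r^12, r^14, r^16, r^18, s, r^2s, r^4s, r^6s, r^8s, r^10s, r^12s, r^14s, r^16s, r^18s}; {e, r^2, r^4, r^6, r^8, r^10, r^12, r^14, r^16, r^18, rs, r^3s, r^5s, r^7s, r^9s, r^11s, r^13s, r^15s, r^17s, r^19s}.
So G has 3 subgroups of order 20.

3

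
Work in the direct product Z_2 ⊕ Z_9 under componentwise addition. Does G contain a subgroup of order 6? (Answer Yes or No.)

6 | 18. A subgroup of order 6 is {(0,0), (0,3), (0,6), (1,0), (1,3), (1,6)}.

Yes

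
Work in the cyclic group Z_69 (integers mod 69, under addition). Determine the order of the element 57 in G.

23

In Z_69, the order of an element a is n/gcd(a, n).
gcd(57, 69) = 3, so |⟨57⟩| = 69/3 = 23.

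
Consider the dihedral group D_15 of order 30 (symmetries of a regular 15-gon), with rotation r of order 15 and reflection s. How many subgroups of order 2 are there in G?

|G| = 30 and 2 | 30, so subgroups of order 2 are possible by Lagrange.
The subgroups of order 2 are: {e, r^10s}; {e, r^11s}; {e, r^12s}; {e, r^13s}; … (15 in all).
So G has 15 subgroups of order 2.

15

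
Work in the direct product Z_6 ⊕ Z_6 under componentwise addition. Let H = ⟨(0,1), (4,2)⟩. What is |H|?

|⟨(0,1)⟩| = 6 and |⟨(4,2)⟩| = 3, so |H| is a multiple of lcm(6, 3) = 6 and divides |G| = 36.
Closing under the operation: H = {(0,0), (0,1), (0,2), (0,3), (0,4), (0,5), (2,0), (2,1), (2,2), (2,3), (2,4), (2,5), (4,0), (4,1), (4,2), (4,3), (4,4), (4,5)}, so |H| = 18.

18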